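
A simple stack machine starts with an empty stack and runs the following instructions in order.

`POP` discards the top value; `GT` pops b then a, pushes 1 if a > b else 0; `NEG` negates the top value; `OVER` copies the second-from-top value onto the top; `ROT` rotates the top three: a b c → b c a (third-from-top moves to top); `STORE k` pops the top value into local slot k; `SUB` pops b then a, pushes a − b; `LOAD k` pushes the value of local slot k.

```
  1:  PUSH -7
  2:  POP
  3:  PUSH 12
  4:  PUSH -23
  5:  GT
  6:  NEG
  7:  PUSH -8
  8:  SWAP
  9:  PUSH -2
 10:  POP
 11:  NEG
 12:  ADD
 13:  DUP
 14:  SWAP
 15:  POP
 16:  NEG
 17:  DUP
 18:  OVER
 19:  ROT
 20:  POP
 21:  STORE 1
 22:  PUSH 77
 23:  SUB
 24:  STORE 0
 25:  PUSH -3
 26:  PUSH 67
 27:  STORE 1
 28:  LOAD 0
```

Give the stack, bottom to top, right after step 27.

PUSH -7   [-7]
POP       []
PUSH 12   [12]
PUSH -23  [12, -23]
GT        [1]
NEG       [-1]
PUSH -8   [-1, -8]
SWAP      [-8, -1]
PUSH -2   [-8, -1, -2]
POP       [-8, -1]
NEG       [-8, 1]
ADD       [-7]
DUP       [-7, -7]
SWAP      [-7, -7]
POP       [-7]
NEG       [7]
DUP       [7, 7]
OVER      [7, 7, 7]
ROT       [7, 7, 7]
POP       [7, 7]
STORE 1   [7]
PUSH 77   [7, 77]
SUB       [-70]
STORE 0   []
PUSH -3   [-3]
PUSH 67   [-3, 67]
STORE 1   [-3]

[-3]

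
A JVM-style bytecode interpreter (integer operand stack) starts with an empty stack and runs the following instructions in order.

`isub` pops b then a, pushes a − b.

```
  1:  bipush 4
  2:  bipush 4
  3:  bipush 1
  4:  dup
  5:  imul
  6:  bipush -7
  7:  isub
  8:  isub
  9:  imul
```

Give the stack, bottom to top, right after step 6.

bipush 4   4
bipush 4   4 4
bipush 1   4 4 1
dup        4 4 1 1
imul       4 4 1
bipush -7  4 4 1 -7

[4, 4, 1, -7]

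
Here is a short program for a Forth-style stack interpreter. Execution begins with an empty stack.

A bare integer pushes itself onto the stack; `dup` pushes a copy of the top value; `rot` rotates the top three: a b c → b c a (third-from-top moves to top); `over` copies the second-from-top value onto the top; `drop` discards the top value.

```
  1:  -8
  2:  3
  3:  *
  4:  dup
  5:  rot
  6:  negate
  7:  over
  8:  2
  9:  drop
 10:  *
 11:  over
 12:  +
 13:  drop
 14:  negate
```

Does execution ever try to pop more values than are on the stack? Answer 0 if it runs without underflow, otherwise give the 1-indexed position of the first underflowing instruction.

5

-8   [-8]
3    [-8, 3]
*    [-24]
dup  [-24, -24]
rot  — needs 3 operands, stack has 2 → underflow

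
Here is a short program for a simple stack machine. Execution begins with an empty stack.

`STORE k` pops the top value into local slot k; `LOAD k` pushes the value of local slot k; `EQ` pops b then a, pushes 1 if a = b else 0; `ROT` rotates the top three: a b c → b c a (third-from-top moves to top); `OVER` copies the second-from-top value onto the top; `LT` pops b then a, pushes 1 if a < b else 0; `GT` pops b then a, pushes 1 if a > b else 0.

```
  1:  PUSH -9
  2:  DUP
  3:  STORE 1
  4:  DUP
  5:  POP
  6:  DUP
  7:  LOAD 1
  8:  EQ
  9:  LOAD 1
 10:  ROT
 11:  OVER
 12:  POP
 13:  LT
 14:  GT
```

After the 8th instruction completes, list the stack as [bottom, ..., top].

[-9, 1]

PUSH -9 -> [-9]
DUP     -> [-9, -9]
STORE 1 -> [-9]
DUP     -> [-9, -9]
POP     -> [-9]
DUP     -> [-9, -9]
LOAD 1  -> [-9, -9, -9]
EQ      -> [-9, 1]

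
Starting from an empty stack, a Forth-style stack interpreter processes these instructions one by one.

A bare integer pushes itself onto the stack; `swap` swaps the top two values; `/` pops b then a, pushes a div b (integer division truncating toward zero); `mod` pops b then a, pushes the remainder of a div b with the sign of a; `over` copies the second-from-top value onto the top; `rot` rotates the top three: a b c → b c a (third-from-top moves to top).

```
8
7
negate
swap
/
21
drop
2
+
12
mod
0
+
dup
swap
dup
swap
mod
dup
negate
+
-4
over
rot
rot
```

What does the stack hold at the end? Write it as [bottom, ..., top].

8       [8]
7       [8, 7]
negate  [8, -7]
swap    [-7, 8]
/       [0]
21      [0, 21]
drop    [0]
2       [0, 2]
+       [2]
12      [2, 12]
mod     [2]
0       [2, 0]
+       [2]
dup     [2, 2]
swap    [2, 2]
dup     [2, 2, 2]
swap    [2, 2, 2]
mod     [2, 0]
dup     [2, 0, 0]
negate  [2, 0, 0]
+       [2, 0]
-4      [2, 0, -4]
over    [2, 0, -4, 0]
rot     [2, -4, 0, 0]
rot     [2, 0, 0, -4]

[2, 0, 0, -4]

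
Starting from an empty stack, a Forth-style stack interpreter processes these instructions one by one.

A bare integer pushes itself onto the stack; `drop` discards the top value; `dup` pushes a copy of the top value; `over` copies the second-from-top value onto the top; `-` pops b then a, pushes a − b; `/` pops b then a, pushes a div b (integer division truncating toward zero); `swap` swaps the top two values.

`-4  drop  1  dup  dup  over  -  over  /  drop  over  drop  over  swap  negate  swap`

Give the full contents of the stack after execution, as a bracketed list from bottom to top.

[1, -1, 1]

-4     : [-4]
drop   : []
1      : [1]
dup    : [1, 1]
dup    : [1, 1, 1]
over   : [1, 1, 1, 1]
-      : [1, 1, 0]
over   : [1, 1, 0, 1]
/      : [1, 1, 0]
drop   : [1, 1]
over   : [1, 1, 1]
drop   : [1, 1]
over   : [1, 1, 1]
swap   : [1, 1, 1]
negate : [1, 1, -1]
swap   : [1, -1, 1]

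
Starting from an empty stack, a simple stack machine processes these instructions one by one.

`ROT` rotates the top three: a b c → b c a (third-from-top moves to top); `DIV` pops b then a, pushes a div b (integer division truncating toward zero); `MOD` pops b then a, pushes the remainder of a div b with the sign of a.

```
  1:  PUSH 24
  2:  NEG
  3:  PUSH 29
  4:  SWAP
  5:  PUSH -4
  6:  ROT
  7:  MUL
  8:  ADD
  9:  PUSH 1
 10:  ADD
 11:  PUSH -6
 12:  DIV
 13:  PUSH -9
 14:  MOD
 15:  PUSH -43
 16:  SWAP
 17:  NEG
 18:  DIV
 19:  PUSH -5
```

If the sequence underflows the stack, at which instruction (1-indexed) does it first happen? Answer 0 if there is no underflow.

0

PUSH 24  -> [24]
NEG      -> [-24]
PUSH 29  -> [-24, 29]
SWAP     -> [29, -24]
PUSH -4  -> [29, -24, -4]
ROT      -> [-24, -4, 29]
MUL      -> [-24, -116]
ADD      -> [-140]
PUSH 1   -> [-140, 1]
ADD      -> [-139]
PUSH -6  -> [-139, -6]
DIV      -> [23]
PUSH -9  -> [23, -9]
MOD      -> [5]
PUSH -43 -> [5, -43]
SWAP     -> [-43, 5]
NEG      -> [-43, -5]
DIV      -> [8]
PUSH -5  -> [8, -5]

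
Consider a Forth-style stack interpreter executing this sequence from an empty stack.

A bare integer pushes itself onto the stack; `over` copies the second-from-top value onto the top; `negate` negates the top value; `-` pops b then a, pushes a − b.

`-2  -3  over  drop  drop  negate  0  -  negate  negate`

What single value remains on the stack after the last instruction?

-2     -> -2
-3     -> -2 -3
over   -> -2 -3 -2
drop   -> -2 -3
drop   -> -2
negate -> 2
0      -> 2 0
-      -> 2
negate -> -2
negate -> 2

2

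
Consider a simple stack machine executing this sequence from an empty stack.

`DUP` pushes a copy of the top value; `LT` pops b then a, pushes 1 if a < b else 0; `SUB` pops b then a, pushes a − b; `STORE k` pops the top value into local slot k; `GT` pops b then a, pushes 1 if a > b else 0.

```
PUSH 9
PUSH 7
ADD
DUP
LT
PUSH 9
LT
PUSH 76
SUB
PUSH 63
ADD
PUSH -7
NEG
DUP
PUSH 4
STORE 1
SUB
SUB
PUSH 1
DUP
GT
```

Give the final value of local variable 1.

4

PUSH 9   9
PUSH 7   9 7
ADD      16
DUP      16 16
LT       0
PUSH 9   0 9
LT       1
PUSH 76  1 76
SUB      -75
PUSH 63  -75 63
ADD      -12
PUSH -7  -12 -7
NEG      -12 7
DUP      -12 7 7
PUSH 4   -12 7 7 4
STORE 1  -12 7 7
SUB      -12 0
SUB      -12
PUSH 1   -12 1
DUP      -12 1 1
GT       -12 0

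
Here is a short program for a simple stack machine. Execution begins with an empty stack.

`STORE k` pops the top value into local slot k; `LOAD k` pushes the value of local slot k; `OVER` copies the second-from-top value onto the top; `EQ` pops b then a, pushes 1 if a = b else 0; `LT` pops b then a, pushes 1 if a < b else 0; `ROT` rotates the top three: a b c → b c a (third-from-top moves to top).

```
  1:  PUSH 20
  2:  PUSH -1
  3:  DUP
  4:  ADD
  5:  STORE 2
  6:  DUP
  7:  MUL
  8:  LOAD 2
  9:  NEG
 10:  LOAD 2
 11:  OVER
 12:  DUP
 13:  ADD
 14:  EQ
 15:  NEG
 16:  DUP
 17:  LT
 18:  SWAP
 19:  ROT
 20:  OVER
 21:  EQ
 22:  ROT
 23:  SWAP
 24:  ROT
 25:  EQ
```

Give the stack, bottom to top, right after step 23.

[2, 0, 0]

PUSH 20 -> 20
PUSH -1 -> 20 -1
DUP     -> 20 -1 -1
ADD     -> 20 -2
STORE 2 -> 20
DUP     -> 20 20
MUL     -> 400
LOAD 2  -> 400 -2
NEG     -> 400 2
LOAD 2  -> 400 2 -2
OVER    -> 400 2 -2 2
DUP     -> 400 2 -2 2 2
ADD     -> 400 2 -2 4
EQ      -> 400 2 0
NEG     -> 400 2 0
DUP     -> 400 2 0 0
LT      -> 400 2 0
SWAP    -> 400 0 2
ROT     -> 0 2 400
OVER    -> 0 2 400 2
EQ      -> 0 2 0
ROT     -> 2 0 0
SWAP    -> 2 0 0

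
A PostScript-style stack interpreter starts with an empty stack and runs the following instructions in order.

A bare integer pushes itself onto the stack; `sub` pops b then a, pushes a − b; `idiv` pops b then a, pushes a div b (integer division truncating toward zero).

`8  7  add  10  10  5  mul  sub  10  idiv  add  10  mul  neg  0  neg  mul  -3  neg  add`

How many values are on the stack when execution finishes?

1

8    -> 8
7    -> 8 7
add  -> 15
10   -> 15 10
10   -> 15 10 10
5    -> 15 10 10 5
mul  -> 15 10 50
sub  -> 15 -40
10   -> 15 -40 10
idiv -> 15 -4
add  -> 11
10   -> 11 10
mul  -> 110
neg  -> -110
0    -> -110 0
neg  -> -110 0
mul  -> 0
-3   -> 0 -3
neg  -> 0 3
add  -> 3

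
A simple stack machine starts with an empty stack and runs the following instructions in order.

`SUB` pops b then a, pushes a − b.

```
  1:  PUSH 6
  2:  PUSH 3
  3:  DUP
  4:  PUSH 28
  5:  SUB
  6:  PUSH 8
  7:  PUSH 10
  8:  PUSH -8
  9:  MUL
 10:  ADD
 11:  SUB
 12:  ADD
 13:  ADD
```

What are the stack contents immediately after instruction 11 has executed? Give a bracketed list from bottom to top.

[6, 3, 47]

PUSH 6  → [6]
PUSH 3  → [6, 3]
DUP     → [6, 3, 3]
PUSH 28 → [6, 3, 3, 28]
SUB     → [6, 3, -25]
PUSH 8  → [6, 3, -25, 8]
PUSH 10 → [6, 3, -25, 8, 10]
PUSH -8 → [6, 3, -25, 8, 10, -8]
MUL     → [6, 3, -25, 8, -80]
ADD     → [6, 3, -25, -72]
SUB     → [6, 3, 47]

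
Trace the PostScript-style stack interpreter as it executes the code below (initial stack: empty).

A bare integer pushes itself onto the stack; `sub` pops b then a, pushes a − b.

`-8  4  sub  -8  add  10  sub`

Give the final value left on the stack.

-30

-8  → -8
4   → -8 4
sub → -12
-8  → -12 -8
add → -20
10  → -20 10
sub → -30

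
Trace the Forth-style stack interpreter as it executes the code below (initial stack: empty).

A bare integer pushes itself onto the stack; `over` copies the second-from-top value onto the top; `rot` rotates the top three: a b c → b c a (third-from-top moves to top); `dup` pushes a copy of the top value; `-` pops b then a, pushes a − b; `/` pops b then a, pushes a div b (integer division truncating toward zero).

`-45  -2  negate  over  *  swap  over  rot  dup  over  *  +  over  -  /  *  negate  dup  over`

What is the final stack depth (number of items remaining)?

3

-45    : -45
-2     : -45 -2
negate : -45 2
over   : -45 2 -45
*      : -45 -90
swap   : -90 -45
over   : -90 -45 -90
rot    : -45 -90 -90
dup    : -45 -90 -90 -90
over   : -45 -90 -90 -90 -90
*      : -45 -90 -90 8100
+      : -45 -90 8010
over   : -45 -90 8010 -90
-      : -45 -90 8100
/      : -45 0
*      : 0
negate : 0
dup    : 0 0
over   : 0 0 0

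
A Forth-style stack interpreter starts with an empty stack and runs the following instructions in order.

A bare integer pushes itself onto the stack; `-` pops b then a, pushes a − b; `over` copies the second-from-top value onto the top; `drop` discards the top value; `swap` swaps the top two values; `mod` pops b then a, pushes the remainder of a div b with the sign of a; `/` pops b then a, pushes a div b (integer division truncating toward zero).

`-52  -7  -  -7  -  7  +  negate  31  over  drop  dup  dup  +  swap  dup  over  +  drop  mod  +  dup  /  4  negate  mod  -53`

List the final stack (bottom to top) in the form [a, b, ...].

[1, -53]

-52    → -52
-7     → -52 -7
-      → -45
-7     → -45 -7
-      → -38
7      → -38 7
+      → -31
negate → 31
31     → 31 31
over   → 31 31 31
drop   → 31 31
dup    → 31 31 31
dup    → 31 31 31 31
+      → 31 31 62
swap   → 31 62 31
dup    → 31 62 31 31
over   → 31 62 31 31 31
+      → 31 62 31 62
drop   → 31 62 31
mod    → 31 0
+      → 31
dup    → 31 31
/      → 1
4      → 1 4
negate → 1 -4
mod    → 1
-53    → 1 -53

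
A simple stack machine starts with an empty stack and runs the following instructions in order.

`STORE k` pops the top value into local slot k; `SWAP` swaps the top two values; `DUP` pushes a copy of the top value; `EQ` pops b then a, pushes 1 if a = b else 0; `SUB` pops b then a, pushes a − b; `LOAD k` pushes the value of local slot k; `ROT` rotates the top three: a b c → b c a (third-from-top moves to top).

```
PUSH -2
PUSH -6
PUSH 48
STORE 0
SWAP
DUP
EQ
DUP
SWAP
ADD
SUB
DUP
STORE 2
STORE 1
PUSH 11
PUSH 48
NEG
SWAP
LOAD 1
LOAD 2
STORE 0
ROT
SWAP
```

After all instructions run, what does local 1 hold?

PUSH -2 → [-2]
PUSH -6 → [-2, -6]
PUSH 48 → [-2, -6, 48]
STORE 0 → [-2, -6]
SWAP    → [-6, -2]
DUP     → [-6, -2, -2]
EQ      → [-6, 1]
DUP     → [-6, 1, 1]
SWAP    → [-6, 1, 1]
ADD     → [-6, 2]
SUB     → [-8]
DUP     → [-8, -8]
STORE 2 → [-8]
STORE 1 → []
PUSH 11 → [11]
PUSH 48 → [11, 48]
NEG     → [11, -48]
SWAP    → [-48, 11]
LOAD 1  → [-48, 11, -8]
LOAD 2  → [-48, 11, -8, -8]
STORE 0 → [-48, 11, -8]
ROT     → [11, -8, -48]
SWAP    → [11, -48, -8]

-8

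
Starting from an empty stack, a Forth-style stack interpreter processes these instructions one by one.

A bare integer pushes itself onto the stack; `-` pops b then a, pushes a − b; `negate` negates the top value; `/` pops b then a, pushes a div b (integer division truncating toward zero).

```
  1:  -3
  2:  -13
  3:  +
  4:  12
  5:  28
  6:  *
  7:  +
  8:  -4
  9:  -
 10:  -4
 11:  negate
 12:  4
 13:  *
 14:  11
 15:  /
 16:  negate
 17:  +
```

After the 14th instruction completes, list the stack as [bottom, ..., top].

-3     → -3
-13    → -3 -13
+      → -16
12     → -16 12
28     → -16 12 28
*      → -16 336
+      → 320
-4     → 320 -4
-      → 324
-4     → 324 -4
negate → 324 4
4      → 324 4 4
*      → 324 16
11     → 324 16 11

[324, 16, 11]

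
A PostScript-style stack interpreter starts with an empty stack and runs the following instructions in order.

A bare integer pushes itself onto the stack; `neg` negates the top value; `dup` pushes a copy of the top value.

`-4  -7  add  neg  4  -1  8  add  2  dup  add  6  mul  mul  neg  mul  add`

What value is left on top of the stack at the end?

-4   [-4]
-7   [-4, -7]
add  [-11]
neg  [11]
4    [11, 4]
-1   [11, 4, -1]
8    [11, 4, -1, 8]
add  [11, 4, 7]
2    [11, 4, 7, 2]
dup  [11, 4, 7, 2, 2]
add  [11, 4, 7, 4]
6    [11, 4, 7, 4, 6]
mul  [11, 4, 7, 24]
mul  [11, 4, 168]
neg  [11, 4, -168]
mul  [11, -672]
add  [-661]

-661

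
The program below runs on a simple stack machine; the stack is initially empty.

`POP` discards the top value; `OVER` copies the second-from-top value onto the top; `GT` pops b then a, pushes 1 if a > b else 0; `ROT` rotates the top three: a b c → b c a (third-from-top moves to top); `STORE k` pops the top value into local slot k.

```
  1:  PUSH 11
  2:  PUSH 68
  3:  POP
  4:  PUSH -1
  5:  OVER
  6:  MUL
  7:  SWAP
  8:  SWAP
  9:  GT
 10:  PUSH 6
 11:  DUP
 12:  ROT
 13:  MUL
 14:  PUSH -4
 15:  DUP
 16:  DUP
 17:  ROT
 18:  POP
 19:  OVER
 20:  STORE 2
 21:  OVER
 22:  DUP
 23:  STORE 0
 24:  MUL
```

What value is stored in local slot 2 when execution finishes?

PUSH 11 -> 11
PUSH 68 -> 11 68
POP     -> 11
PUSH -1 -> 11 -1
OVER    -> 11 -1 11
MUL     -> 11 -11
SWAP    -> -11 11
SWAP    -> 11 -11
GT      -> 1
PUSH 6  -> 1 6
DUP     -> 1 6 6
ROT     -> 6 6 1
MUL     -> 6 6
PUSH -4 -> 6 6 -4
DUP     -> 6 6 -4 -4
DUP     -> 6 6 -4 -4 -4
ROT     -> 6 6 -4 -4 -4
POP     -> 6 6 -4 -4
OVER    -> 6 6 -4 -4 -4
STORE 2 -> 6 6 -4 -4
OVER    -> 6 6 -4 -4 -4
DUP     -> 6 6 -4 -4 -4 -4
STORE 0 -> 6 6 -4 -4 -4
MUL     -> 6 6 -4 16

-4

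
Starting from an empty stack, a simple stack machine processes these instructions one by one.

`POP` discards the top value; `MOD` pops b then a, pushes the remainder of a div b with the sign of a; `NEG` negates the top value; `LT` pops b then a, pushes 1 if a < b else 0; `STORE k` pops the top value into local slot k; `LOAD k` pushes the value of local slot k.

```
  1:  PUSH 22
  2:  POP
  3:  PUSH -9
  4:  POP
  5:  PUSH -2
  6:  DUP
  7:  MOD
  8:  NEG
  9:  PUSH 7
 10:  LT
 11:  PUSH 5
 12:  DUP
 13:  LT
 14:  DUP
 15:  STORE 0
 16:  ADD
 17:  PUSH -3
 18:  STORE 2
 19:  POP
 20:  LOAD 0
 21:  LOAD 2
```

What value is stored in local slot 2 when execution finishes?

PUSH 22 → [22]
POP     → []
PUSH -9 → [-9]
POP     → []
PUSH -2 → [-2]
DUP     → [-2, -2]
MOD     → [0]
NEG     → [0]
PUSH 7  → [0, 7]
LT      → [1]
PUSH 5  → [1, 5]
DUP     → [1, 5, 5]
LT      → [1, 0]
DUP     → [1, 0, 0]
STORE 0 → [1, 0]
ADD     → [1]
PUSH -3 → [1, -3]
STORE 2 → [1]
POP     → []
LOAD 0  → [0]
LOAD 2  → [0, -3]

-3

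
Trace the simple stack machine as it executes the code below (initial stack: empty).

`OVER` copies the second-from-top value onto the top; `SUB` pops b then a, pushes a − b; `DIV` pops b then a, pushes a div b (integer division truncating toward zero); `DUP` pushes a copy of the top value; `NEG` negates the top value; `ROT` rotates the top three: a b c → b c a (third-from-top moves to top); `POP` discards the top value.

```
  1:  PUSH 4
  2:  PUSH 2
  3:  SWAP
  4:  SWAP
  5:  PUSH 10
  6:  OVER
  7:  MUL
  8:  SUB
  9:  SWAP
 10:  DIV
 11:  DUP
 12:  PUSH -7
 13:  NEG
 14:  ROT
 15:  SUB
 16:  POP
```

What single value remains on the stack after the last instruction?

-4

PUSH 4  -> 4
PUSH 2  -> 4 2
SWAP    -> 2 4
SWAP    -> 4 2
PUSH 10 -> 4 2 10
OVER    -> 4 2 10 2
MUL     -> 4 2 20
SUB     -> 4 -18
SWAP    -> -18 4
DIV     -> -4
DUP     -> -4 -4
PUSH -7 -> -4 -4 -7
NEG     -> -4 -4 7
ROT     -> -4 7 -4
SUB     -> -4 11
POP     -> -4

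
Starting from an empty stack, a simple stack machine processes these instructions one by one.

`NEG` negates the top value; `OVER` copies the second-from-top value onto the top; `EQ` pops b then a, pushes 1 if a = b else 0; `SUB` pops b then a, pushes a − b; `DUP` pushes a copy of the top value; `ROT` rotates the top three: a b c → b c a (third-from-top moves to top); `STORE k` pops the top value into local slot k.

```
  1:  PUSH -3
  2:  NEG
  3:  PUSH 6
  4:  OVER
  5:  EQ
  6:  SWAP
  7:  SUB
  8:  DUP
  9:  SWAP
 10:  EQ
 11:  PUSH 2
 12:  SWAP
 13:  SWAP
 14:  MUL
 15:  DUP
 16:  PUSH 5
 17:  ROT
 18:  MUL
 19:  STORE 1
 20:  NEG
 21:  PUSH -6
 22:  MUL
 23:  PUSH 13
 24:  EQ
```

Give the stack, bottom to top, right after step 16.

PUSH -3  -3
NEG      3
PUSH 6   3 6
OVER     3 6 3
EQ       3 0
SWAP     0 3
SUB      -3
DUP      -3 -3
SWAP     -3 -3
EQ       1
PUSH 2   1 2
SWAP     2 1
SWAP     1 2
MUL      2
DUP      2 2
PUSH 5   2 2 5

[2, 2, 5]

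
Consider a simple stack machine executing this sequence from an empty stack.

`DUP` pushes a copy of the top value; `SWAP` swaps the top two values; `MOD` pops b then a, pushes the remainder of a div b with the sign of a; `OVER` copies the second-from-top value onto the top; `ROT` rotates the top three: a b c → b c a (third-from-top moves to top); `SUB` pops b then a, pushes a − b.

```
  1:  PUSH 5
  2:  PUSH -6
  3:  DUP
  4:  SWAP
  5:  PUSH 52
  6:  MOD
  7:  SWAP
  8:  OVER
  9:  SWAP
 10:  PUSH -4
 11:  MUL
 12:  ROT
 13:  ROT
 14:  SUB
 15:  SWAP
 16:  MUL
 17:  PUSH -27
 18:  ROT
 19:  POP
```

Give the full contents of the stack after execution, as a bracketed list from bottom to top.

[0, -27]

PUSH 5   → [5]
PUSH -6  → [5, -6]
DUP      → [5, -6, -6]
SWAP     → [5, -6, -6]
PUSH 52  → [5, -6, -6, 52]
MOD      → [5, -6, -6]
SWAP     → [5, -6, -6]
OVER     → [5, -6, -6, -6]
SWAP     → [5, -6, -6, -6]
PUSH -4  → [5, -6, -6, -6, -4]
MUL      → [5, -6, -6, 24]
ROT      → [5, -6, 24, -6]
ROT      → [5, 24, -6, -6]
SUB      → [5, 24, 0]
SWAP     → [5, 0, 24]
MUL      → [5, 0]
PUSH -27 → [5, 0, -27]
ROT      → [0, -27, 5]
POP      → [0, -27]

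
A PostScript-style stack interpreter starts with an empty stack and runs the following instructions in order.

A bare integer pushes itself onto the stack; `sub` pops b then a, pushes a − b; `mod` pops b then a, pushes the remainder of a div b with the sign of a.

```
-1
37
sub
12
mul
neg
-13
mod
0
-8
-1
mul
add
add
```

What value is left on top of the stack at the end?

9

-1  : [-1]
37  : [-1, 37]
sub : [-38]
12  : [-38, 12]
mul : [-456]
neg : [456]
-13 : [456, -13]
mod : [1]
0   : [1, 0]
-8  : [1, 0, -8]
-1  : [1, 0, -8, -1]
mul : [1, 0, 8]
add : [1, 8]
add : [9]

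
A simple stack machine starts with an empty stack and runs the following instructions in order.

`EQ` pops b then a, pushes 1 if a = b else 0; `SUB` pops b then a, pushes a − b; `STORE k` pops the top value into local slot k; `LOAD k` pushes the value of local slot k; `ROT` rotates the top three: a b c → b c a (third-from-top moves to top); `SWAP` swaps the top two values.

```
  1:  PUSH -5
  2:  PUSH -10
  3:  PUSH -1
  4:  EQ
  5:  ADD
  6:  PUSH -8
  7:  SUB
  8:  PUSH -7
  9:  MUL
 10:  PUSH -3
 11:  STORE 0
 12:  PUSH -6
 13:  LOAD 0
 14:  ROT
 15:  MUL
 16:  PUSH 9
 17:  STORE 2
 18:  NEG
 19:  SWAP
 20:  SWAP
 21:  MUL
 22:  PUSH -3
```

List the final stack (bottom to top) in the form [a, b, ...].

[378, -3]

PUSH -5  -> -5
PUSH -10 -> -5 -10
PUSH -1  -> -5 -10 -1
EQ       -> -5 0
ADD      -> -5
PUSH -8  -> -5 -8
SUB      -> 3
PUSH -7  -> 3 -7
MUL      -> -21
PUSH -3  -> -21 -3
STORE 0  -> -21
PUSH -6  -> -21 -6
LOAD 0   -> -21 -6 -3
ROT      -> -6 -3 -21
MUL      -> -6 63
PUSH 9   -> -6 63 9
STORE 2  -> -6 63
NEG      -> -6 -63
SWAP     -> -63 -6
SWAP     -> -6 -63
MUL      -> 378
PUSH -3  -> 378 -3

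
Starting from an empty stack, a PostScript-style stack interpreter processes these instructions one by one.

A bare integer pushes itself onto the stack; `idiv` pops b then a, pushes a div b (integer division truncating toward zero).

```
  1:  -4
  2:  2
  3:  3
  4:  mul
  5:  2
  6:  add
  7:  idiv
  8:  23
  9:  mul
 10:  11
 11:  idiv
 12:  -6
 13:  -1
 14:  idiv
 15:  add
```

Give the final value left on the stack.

6

-4   -> [-4]
2    -> [-4, 2]
3    -> [-4, 2, 3]
mul  -> [-4, 6]
2    -> [-4, 6, 2]
add  -> [-4, 8]
idiv -> [0]
23   -> [0, 23]
mul  -> [0]
11   -> [0, 11]
idiv -> [0]
-6   -> [0, -6]
-1   -> [0, -6, -1]
idiv -> [0, 6]
add  -> [6]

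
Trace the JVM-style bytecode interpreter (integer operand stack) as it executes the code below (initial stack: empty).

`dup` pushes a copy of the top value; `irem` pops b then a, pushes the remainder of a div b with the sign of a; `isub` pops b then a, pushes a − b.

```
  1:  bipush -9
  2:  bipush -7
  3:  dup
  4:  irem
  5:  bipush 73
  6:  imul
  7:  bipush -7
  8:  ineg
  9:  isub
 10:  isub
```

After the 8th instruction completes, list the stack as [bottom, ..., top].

[-9, 0, 7]

bipush -9 : -9
bipush -7 : -9 -7
dup       : -9 -7 -7
irem      : -9 0
bipush 73 : -9 0 73
imul      : -9 0
bipush -7 : -9 0 -7
ineg      : -9 0 7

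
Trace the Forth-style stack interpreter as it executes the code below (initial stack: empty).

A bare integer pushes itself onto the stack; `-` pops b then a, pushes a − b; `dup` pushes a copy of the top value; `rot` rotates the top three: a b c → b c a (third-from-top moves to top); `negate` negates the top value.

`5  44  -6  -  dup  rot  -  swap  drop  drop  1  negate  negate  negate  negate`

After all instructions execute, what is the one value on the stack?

5       [5]
44      [5, 44]
-6      [5, 44, -6]
-       [5, 50]
dup     [5, 50, 50]
rot     [50, 50, 5]
-       [50, 45]
swap    [45, 50]
drop    [45]
drop    []
1       [1]
negate  [-1]
negate  [1]
negate  [-1]
negate  [1]

1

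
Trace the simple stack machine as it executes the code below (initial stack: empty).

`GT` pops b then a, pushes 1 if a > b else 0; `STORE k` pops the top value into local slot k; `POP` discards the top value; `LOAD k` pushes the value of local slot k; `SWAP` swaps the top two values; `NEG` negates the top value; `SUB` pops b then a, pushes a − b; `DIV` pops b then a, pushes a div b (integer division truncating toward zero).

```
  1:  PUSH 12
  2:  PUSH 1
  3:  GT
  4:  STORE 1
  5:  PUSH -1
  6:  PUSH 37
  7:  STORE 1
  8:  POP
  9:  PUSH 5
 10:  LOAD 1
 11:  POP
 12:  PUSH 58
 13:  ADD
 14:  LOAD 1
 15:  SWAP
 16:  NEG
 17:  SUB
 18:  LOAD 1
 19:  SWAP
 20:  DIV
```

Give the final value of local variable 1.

37

PUSH 12 : 12
PUSH 1  : 12 1
GT      : 1
STORE 1 : (empty)
PUSH -1 : -1
PUSH 37 : -1 37
STORE 1 : -1
POP     : (empty)
PUSH 5  : 5
LOAD 1  : 5 37
POP     : 5
PUSH 58 : 5 58
ADD     : 63
LOAD 1  : 63 37
SWAP    : 37 63
NEG     : 37 -63
SUB     : 100
LOAD 1  : 100 37
SWAP    : 37 100
DIV     : 0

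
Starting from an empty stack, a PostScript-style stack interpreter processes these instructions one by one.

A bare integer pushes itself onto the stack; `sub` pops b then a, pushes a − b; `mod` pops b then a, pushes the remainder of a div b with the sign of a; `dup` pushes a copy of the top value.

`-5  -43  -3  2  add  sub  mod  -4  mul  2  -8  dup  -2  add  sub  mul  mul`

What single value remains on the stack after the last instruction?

-5  → [-5]
-43 → [-5, -43]
-3  → [-5, -43, -3]
2   → [-5, -43, -3, 2]
add → [-5, -43, -1]
sub → [-5, -42]
mod → [-5]
-4  → [-5, -4]
mul → [20]
2   → [20, 2]
-8  → [20, 2, -8]
dup → [20, 2, -8, -8]
-2  → [20, 2, -8, -8, -2]
add → [20, 2, -8, -10]
sub → [20, 2, 2]
mul → [20, 4]
mul → [80]

80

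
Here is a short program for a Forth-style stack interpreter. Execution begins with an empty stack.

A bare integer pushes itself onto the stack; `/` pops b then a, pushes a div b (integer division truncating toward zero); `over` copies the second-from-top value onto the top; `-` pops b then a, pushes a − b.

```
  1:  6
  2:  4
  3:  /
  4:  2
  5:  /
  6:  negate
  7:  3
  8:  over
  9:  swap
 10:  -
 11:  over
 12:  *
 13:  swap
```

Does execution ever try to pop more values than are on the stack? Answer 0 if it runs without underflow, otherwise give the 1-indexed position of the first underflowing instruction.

6       6
4       6 4
/       1
2       1 2
/       0
negate  0
3       0 3
over    0 3 0
swap    0 0 3
-       0 -3
over    0 -3 0
*       0 0
swap    0 0

0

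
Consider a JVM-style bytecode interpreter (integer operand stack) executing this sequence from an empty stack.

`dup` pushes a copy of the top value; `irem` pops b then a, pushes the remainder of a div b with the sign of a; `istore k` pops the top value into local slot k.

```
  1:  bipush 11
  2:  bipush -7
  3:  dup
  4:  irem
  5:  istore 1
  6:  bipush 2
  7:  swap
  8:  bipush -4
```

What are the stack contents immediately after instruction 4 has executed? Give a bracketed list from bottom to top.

bipush 11 : 11
bipush -7 : 11 -7
dup       : 11 -7 -7
irem      : 11 0

[11, 0]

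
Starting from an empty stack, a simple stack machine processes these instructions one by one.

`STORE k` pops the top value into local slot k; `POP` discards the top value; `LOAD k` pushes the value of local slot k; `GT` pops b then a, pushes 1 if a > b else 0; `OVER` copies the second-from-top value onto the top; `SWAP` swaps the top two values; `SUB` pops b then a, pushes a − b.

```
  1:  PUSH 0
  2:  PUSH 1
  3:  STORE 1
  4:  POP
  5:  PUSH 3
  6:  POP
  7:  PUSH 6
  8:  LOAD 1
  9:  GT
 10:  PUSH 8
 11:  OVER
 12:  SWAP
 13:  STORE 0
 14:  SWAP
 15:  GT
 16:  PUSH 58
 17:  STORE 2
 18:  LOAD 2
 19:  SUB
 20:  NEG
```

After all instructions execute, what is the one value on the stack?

58

PUSH 0  → 0
PUSH 1  → 0 1
STORE 1 → 0
POP     → (empty)
PUSH 3  → 3
POP     → (empty)
PUSH 6  → 6
LOAD 1  → 6 1
GT      → 1
PUSH 8  → 1 8
OVER    → 1 8 1
SWAP    → 1 1 8
STORE 0 → 1 1
SWAP    → 1 1
GT      → 0
PUSH 58 → 0 58
STORE 2 → 0
LOAD 2  → 0 58
SUB     → -58
NEG     → 58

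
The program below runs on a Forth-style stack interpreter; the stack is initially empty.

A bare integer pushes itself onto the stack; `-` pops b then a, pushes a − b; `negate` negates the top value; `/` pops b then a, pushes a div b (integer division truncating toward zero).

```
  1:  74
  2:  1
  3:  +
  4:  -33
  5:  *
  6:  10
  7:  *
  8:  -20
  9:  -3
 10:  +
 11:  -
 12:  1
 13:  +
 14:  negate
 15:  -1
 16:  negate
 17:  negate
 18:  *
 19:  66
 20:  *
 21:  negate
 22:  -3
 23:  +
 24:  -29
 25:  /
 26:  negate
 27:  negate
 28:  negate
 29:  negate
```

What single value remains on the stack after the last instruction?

74     → 74
1      → 74 1
+      → 75
-33    → 75 -33
*      → -2475
10     → -2475 10
*      → -24750
-20    → -24750 -20
-3     → -24750 -20 -3
+      → -24750 -23
-      → -24727
1      → -24727 1
+      → -24726
negate → 24726
-1     → 24726 -1
negate → 24726 1
negate → 24726 -1
*      → -24726
66     → -24726 66
*      → -1631916
negate → 1631916
-3     → 1631916 -3
+      → 1631913
-29    → 1631913 -29
/      → -56272
negate → 56272
negate → -56272
negate → 56272
negate → -56272

-56272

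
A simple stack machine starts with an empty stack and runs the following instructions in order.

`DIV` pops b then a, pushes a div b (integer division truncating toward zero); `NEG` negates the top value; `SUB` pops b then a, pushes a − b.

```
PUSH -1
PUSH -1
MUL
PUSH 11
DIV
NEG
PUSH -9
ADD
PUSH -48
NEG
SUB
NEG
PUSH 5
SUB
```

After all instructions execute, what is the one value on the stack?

PUSH -1  : -1
PUSH -1  : -1 -1
MUL      : 1
PUSH 11  : 1 11
DIV      : 0
NEG      : 0
PUSH -9  : 0 -9
ADD      : -9
PUSH -48 : -9 -48
NEG      : -9 48
SUB      : -57
NEG      : 57
PUSH 5   : 57 5
SUB      : 52

52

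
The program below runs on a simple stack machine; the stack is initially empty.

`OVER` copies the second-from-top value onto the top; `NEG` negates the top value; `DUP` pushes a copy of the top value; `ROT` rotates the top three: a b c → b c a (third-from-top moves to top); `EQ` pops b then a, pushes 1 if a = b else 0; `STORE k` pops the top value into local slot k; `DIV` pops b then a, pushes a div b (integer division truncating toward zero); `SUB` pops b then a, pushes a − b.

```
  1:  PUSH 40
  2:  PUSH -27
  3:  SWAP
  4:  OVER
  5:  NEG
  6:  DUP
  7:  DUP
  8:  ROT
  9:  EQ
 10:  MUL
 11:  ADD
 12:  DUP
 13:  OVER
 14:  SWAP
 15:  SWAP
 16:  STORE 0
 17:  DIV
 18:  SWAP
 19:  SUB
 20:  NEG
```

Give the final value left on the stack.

-28

PUSH 40  -> 40
PUSH -27 -> 40 -27
SWAP     -> -27 40
OVER     -> -27 40 -27
NEG      -> -27 40 27
DUP      -> -27 40 27 27
DUP      -> -27 40 27 27 27
ROT      -> -27 40 27 27 27
EQ       -> -27 40 27 1
MUL      -> -27 40 27
ADD      -> -27 67
DUP      -> -27 67 67
OVER     -> -27 67 67 67
SWAP     -> -27 67 67 67
SWAP     -> -27 67 67 67
STORE 0  -> -27 67 67
DIV      -> -27 1
SWAP     -> 1 -27
SUB      -> 28
NEG      -> -28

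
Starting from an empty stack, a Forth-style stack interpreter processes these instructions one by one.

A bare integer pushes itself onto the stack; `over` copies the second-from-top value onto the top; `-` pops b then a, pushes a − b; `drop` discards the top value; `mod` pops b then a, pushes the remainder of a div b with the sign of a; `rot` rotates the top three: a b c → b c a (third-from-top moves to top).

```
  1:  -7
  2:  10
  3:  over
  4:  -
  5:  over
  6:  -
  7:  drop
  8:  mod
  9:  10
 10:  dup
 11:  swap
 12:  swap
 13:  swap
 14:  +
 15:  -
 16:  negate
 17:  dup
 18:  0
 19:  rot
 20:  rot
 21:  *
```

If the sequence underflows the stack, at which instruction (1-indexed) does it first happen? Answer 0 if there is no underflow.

-7   -> [-7]
10   -> [-7, 10]
over -> [-7, 10, -7]
-    -> [-7, 17]
over -> [-7, 17, -7]
-    -> [-7, 24]
drop -> [-7]
mod  — needs 2 operands, stack has 1 → underflow

8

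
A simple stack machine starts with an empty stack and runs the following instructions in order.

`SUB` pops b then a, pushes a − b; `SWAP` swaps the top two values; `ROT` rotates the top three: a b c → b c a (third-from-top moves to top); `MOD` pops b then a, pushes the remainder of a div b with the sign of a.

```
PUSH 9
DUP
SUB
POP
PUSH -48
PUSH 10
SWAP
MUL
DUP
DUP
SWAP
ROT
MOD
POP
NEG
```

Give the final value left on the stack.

PUSH 9   -> 9
DUP      -> 9 9
SUB      -> 0
POP      -> (empty)
PUSH -48 -> -48
PUSH 10  -> -48 10
SWAP     -> 10 -48
MUL      -> -480
DUP      -> -480 -480
DUP      -> -480 -480 -480
SWAP     -> -480 -480 -480
ROT      -> -480 -480 -480
MOD      -> -480 0
POP      -> -480
NEG      -> 480

480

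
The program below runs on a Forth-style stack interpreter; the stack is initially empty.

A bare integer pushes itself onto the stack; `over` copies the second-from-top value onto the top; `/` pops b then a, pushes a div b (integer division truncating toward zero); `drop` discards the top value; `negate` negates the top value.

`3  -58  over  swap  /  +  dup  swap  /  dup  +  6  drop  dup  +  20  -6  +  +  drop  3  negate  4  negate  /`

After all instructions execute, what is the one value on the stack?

0

3      -> [3]
-58    -> [3, -58]
over   -> [3, -58, 3]
swap   -> [3, 3, -58]
/      -> [3, 0]
+      -> [3]
dup    -> [3, 3]
swap   -> [3, 3]
/      -> [1]
dup    -> [1, 1]
+      -> [2]
6      -> [2, 6]
drop   -> [2]
dup    -> [2, 2]
+      -> [4]
20     -> [4, 20]
-6     -> [4, 20, -6]
+      -> [4, 14]
+      -> [18]
drop   -> []
3      -> [3]
negate -> [-3]
4      -> [-3, 4]
negate -> [-3, -4]
/      -> [0]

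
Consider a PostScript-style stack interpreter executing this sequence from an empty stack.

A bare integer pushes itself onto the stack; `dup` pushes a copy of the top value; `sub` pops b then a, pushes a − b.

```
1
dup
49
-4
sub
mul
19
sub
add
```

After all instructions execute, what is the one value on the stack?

1   : 1
dup : 1 1
49  : 1 1 49
-4  : 1 1 49 -4
sub : 1 1 53
mul : 1 53
19  : 1 53 19
sub : 1 34
add : 35

35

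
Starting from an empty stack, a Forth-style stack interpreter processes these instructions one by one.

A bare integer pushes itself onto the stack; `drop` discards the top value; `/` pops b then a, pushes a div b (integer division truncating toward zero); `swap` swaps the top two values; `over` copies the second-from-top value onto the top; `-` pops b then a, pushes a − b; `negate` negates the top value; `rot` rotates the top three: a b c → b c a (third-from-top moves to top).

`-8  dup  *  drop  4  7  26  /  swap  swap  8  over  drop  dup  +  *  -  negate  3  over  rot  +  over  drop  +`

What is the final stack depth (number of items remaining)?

1

-8     : -8
dup    : -8 -8
*      : 64
drop   : (empty)
4      : 4
7      : 4 7
26     : 4 7 26
/      : 4 0
swap   : 0 4
swap   : 4 0
8      : 4 0 8
over   : 4 0 8 0
drop   : 4 0 8
dup    : 4 0 8 8
+      : 4 0 16
*      : 4 0
-      : 4
negate : -4
3      : -4 3
over   : -4 3 -4
rot    : 3 -4 -4
+      : 3 -8
over   : 3 -8 3
drop   : 3 -8
+      : -5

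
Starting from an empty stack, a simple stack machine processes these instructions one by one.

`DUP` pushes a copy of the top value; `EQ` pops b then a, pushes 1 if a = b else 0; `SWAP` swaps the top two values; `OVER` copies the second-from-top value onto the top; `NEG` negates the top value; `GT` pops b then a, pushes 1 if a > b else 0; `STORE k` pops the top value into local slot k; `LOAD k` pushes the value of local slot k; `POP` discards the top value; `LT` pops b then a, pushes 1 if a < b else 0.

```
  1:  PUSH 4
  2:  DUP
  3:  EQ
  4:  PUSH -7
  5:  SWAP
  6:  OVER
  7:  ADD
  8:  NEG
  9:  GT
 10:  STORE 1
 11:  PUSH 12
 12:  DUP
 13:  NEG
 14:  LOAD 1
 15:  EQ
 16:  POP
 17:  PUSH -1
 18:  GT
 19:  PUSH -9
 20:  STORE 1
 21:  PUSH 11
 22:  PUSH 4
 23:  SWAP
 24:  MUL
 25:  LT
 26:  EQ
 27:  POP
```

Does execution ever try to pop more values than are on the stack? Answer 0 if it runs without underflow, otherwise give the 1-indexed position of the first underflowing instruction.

26

PUSH 4  → [4]
DUP     → [4, 4]
EQ      → [1]
PUSH -7 → [1, -7]
SWAP    → [-7, 1]
OVER    → [-7, 1, -7]
ADD     → [-7, -6]
NEG     → [-7, 6]
GT      → [0]
STORE 1 → []
PUSH 12 → [12]
DUP     → [12, 12]
NEG     → [12, -12]
LOAD 1  → [12, -12, 0]
EQ      → [12, 0]
POP     → [12]
PUSH -1 → [12, -1]
GT      → [1]
PUSH -9 → [1, -9]
STORE 1 → [1]
PUSH 11 → [1, 11]
PUSH 4  → [1, 11, 4]
SWAP    → [1, 4, 11]
MUL     → [1, 44]
LT      → [1]
EQ  — needs 2 operands, stack has 1 → underflow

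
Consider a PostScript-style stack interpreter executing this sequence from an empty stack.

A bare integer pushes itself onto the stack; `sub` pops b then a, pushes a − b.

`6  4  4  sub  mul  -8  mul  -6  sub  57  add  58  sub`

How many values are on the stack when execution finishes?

6   : [6]
4   : [6, 4]
4   : [6, 4, 4]
sub : [6, 0]
mul : [0]
-8  : [0, -8]
mul : [0]
-6  : [0, -6]
sub : [6]
57  : [6, 57]
add : [63]
58  : [63, 58]
sub : [5]

1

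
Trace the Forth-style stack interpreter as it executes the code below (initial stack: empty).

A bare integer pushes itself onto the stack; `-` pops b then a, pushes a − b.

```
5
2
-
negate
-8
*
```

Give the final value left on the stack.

5      : [5]
2      : [5, 2]
-      : [3]
negate : [-3]
-8     : [-3, -8]
*      : [24]

24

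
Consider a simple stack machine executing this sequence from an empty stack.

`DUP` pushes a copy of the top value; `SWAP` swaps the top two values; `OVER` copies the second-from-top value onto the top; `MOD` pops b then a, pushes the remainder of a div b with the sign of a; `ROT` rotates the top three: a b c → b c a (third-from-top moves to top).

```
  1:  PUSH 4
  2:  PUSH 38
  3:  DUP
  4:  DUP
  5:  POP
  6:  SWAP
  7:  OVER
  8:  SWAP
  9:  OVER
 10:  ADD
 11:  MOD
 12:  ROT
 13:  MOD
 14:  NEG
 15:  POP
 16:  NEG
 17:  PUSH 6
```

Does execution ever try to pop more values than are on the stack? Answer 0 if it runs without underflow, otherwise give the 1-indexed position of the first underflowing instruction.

0

PUSH 4  : 4
PUSH 38 : 4 38
DUP     : 4 38 38
DUP     : 4 38 38 38
POP     : 4 38 38
SWAP    : 4 38 38
OVER    : 4 38 38 38
SWAP    : 4 38 38 38
OVER    : 4 38 38 38 38
ADD     : 4 38 38 76
MOD     : 4 38 38
ROT     : 38 38 4
MOD     : 38 2
NEG     : 38 -2
POP     : 38
NEG     : -38
PUSH 6  : -38 6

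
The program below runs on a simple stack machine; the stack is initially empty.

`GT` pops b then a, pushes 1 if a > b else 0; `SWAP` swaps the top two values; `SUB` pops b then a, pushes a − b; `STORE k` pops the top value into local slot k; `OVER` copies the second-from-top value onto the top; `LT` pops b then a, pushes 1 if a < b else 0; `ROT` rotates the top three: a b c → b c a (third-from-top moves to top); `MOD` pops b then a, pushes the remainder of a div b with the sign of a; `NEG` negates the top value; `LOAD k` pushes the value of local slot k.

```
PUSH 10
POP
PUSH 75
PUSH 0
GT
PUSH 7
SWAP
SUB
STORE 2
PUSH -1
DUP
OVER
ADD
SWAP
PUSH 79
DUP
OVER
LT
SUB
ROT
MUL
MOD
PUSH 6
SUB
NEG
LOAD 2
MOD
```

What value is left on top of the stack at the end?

1

PUSH 10 → [10]
POP     → []
PUSH 75 → [75]
PUSH 0  → [75, 0]
GT      → [1]
PUSH 7  → [1, 7]
SWAP    → [7, 1]
SUB     → [6]
STORE 2 → []
PUSH -1 → [-1]
DUP     → [-1, -1]
OVER    → [-1, -1, -1]
ADD     → [-1, -2]
SWAP    → [-2, -1]
PUSH 79 → [-2, -1, 79]
DUP     → [-2, -1, 79, 79]
OVER    → [-2, -1, 79, 79, 79]
LT      → [-2, -1, 79, 0]
SUB     → [-2, -1, 79]
ROT     → [-1, 79, -2]
MUL     → [-1, -158]
MOD     → [-1]
PUSH 6  → [-1, 6]
SUB     → [-7]
NEG     → [7]
LOAD 2  → [7, 6]
MOD     → [1]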